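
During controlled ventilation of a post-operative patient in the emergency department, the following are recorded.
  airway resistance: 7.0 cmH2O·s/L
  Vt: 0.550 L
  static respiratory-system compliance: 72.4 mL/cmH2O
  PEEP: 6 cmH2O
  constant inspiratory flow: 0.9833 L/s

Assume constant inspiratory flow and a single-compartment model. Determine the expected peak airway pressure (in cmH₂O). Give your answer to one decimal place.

Equation of motion (constant flow): PIP = Vt/C + R·V̇ + PEEP.
PIP = 550/72.4 + 7.0×0.9833 + 6 = 7.597 + 6.883 + 6 = 20.48 cmH2O.

20.5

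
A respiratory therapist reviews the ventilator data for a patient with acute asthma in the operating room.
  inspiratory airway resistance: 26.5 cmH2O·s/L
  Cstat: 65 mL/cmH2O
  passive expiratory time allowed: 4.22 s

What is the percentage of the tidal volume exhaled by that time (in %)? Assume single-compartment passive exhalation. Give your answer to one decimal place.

91.4

τ = R × C = 26.5 × 65 mL/cmH2O = 26.5 × 0.065 L/cmH2O = 1.723 s.
Passive exhalation: V(t)/V₀ = e^(−t/τ) = e^(−4.22/1.723) = 0.08636.
Fraction exhaled = 1 − 0.08636 = 0.9136 → 91.36%.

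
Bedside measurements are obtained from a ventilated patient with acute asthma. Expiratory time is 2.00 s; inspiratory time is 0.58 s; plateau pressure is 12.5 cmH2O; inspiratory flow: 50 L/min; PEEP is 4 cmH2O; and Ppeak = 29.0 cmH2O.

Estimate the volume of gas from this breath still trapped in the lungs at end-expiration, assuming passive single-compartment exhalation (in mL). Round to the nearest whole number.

82

Flow: 50 L/min ÷ 60 = 0.8333 L/s.
Vt = flow × Ti = 0.8333 L/s × 0.58 s × 1000 mL/L = 483.31 mL.
R = (PIP − Pplat)/V̇ = (29.0 − 12.5) / 0.8333 = 16.5/0.8333 = 19.801 cmH2O·s/L.
C = Vt/(Pplat − PEEP) = 483.31 / (12.5 − 4) = 483.31/8.5 = 56.86 mL/cmH2O.
τ = R × C = 19.801 × 0.05686 L/cmH2O = 1.126 s.
Fraction remaining = e^(−Te/τ) = e^(−2.00/1.126) = 0.1693.
Trapped volume = 483.31 × 0.1693 = 81.824 mL.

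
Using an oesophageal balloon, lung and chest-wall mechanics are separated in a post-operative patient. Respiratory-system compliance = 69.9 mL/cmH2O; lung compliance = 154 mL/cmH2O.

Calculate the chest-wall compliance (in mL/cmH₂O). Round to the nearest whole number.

128

1/Ccw = 1/Crs − 1/CL.
1/Ccw = 1/69.9 − 1/154 = 0.007813.
Ccw = 127.99 mL/cmH2O.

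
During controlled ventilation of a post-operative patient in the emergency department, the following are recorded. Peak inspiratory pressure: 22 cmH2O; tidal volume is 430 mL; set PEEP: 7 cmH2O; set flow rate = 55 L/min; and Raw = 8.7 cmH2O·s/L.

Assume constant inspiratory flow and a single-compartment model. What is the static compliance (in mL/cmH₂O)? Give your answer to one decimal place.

Flow: 55 L/min ÷ 60 = 0.9167 L/s.
Equation of motion (constant flow): PIP = Vt/C + R·V̇ + PEEP.
Vt/C = PIP − R·V̇ − PEEP = 22 − 8.7×0.9167 − 7 = 22 − 7.975 − 7 = 7.025 cmH2O.
C = Vt / 7.025 = 430 / 7.025 = 61.21 mL/cmH2O.

61.2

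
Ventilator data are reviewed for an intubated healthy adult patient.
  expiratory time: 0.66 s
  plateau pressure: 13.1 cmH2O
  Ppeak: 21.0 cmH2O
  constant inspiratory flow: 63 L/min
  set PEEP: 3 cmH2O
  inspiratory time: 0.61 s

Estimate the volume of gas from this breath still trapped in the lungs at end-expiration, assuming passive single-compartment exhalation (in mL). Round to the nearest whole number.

Flow: 63 L/min ÷ 60 = 1.05 L/s.
Vt = flow × Ti = 1.05 L/s × 0.61 s × 1000 mL/L = 640.5 mL.
R = (PIP − Pplat)/V̇ = (21.0 − 13.1) / 1.05 = 7.9/1.05 = 7.524 cmH2O·s/L.
C = Vt/(Pplat − PEEP) = 640.5 / (13.1 − 3) = 640.5/10.1 = 63.416 mL/cmH2O.
τ = R × C = 7.524 × 0.06342 L/cmH2O = 0.4772 s.
Fraction remaining = e^(−Te/τ) = e^(−0.66/0.4772) = 0.2508.
Trapped volume = 640.5 × 0.2508 = 160.64 mL.

161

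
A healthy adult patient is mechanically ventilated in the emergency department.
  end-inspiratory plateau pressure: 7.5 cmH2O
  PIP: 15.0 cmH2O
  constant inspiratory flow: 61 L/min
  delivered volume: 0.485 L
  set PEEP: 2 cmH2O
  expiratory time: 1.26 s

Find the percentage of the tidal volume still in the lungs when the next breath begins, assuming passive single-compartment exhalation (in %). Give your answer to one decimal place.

Flow: 61 L/min ÷ 60 = 1.0167 L/s.
R = (PIP − Pplat)/V̇ = (15.0 − 7.5) / 1.0167 = 7.5/1.0167 = 7.377 cmH2O·s/L.
C = Vt/(Pplat − PEEP) = 485.0 / (7.5 − 2) = 485.0/5.5 = 88.182 mL/cmH2O.
τ = R × C = 7.377 × 0.08818 L/cmH2O = 0.6505 s.
Fraction remaining at end-expiration = e^(−Te/τ) = e^(−1.26/0.6505) = 0.1441 → 14.41%.

14.4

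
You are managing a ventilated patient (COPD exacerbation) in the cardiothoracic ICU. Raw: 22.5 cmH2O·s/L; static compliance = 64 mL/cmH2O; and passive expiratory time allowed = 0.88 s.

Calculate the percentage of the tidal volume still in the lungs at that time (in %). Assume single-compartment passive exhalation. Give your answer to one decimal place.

τ = R × C = 22.5 × 64 mL/cmH2O = 22.5 × 0.064 L/cmH2O = 1.44 s.
Passive exhalation: V(t)/V₀ = e^(−t/τ) = e^(−0.88/1.44) = 0.5427.
Fraction remaining = 0.5427 → 54.27%.

54.3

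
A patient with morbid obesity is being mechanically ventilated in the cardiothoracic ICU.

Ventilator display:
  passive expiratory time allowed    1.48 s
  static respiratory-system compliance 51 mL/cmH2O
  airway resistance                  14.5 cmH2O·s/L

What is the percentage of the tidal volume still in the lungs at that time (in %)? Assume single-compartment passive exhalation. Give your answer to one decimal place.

τ = R × C = 14.5 × 51 mL/cmH2O = 14.5 × 0.051 L/cmH2O = 0.7395 s.
Passive exhalation: V(t)/V₀ = e^(−t/τ) = e^(−1.48/0.7395) = 0.1352.
Fraction remaining = 0.1352 → 13.52%.

13.5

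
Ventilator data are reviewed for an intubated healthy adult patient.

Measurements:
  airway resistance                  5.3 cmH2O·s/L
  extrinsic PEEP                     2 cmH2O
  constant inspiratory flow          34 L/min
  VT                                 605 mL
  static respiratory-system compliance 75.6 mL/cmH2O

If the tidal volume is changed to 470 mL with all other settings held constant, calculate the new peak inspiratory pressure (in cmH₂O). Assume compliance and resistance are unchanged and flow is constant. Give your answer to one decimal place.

Flow: 34 L/min ÷ 60 = 0.5667 L/s.
PIP = Vt/C + R·V̇ + PEEP (constant-flow equation of motion).
Only the elastic term changes: ΔPIP = ΔVt / C = (470 − 605) / 75.6 = -1.786 cmH2O.
Original PIP = 605/75.6 + 5.3×0.5667 + 2 = 13.006 cmH2O; new PIP = 13.006 + (-1.786) = 11.22 cmH2O.

11.2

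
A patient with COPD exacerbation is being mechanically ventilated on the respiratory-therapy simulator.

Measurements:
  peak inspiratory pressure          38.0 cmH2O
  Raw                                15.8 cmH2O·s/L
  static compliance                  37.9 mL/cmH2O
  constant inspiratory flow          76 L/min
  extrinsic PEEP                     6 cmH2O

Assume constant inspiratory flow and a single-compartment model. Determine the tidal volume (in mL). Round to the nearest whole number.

Flow: 76 L/min ÷ 60 = 1.2667 L/s.
Equation of motion (constant flow): PIP = Vt/C + R·V̇ + PEEP.
Vt/C = PIP − R·V̇ − PEEP = 38.0 − 20.014 − 6 = 11.986 cmH2O.
Vt = C × 11.986 = 37.9 × 11.986 = 454.27 mL.

454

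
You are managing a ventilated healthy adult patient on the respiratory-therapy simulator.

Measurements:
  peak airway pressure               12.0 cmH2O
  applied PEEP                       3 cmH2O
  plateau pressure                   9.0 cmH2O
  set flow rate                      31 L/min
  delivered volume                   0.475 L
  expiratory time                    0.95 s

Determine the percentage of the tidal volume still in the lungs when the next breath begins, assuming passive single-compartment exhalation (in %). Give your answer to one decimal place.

Flow: 31 L/min ÷ 60 = 0.5167 L/s.
R = (PIP − Pplat)/V̇ = (12.0 − 9.0) / 0.5167 = 3.0/0.5167 = 5.806 cmH2O·s/L.
C = Vt/(Pplat − PEEP) = 475.0 / (9.0 − 3) = 475.0/6.0 = 79.167 mL/cmH2O.
τ = R × C = 5.806 × 0.07917 L/cmH2O = 0.4597 s.
Fraction remaining at end-expiration = e^(−Te/τ) = e^(−0.95/0.4597) = 0.1266 → 12.66%.

12.7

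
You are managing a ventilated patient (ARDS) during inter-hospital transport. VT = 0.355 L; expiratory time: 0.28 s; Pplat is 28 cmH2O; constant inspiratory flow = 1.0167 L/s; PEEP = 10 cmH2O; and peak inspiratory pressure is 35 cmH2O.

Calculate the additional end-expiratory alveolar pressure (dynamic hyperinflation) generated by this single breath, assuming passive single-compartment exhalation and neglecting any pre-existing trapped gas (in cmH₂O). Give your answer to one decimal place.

R = (PIP − Pplat)/V̇ = (35 − 28) / 1.0167 = 7.0/1.0167 = 6.885 cmH2O·s/L.
C = Vt/(Pplat − PEEP) = 355.0 / (28 − 10) = 355.0/18.0 = 19.722 mL/cmH2O.
τ = R × C = 6.885 × 0.01972 L/cmH2O = 0.1358 s.
Fraction remaining = e^(−Te/τ) = e^(−0.28/0.1358) = 0.1272; trapped volume = 355.0 × 0.1272 = 45.156 mL.
Additional alveolar pressure from trapping ≈ V_trapped / C = 45.156 / 19.722 = 2.29 cmH2O.

2.3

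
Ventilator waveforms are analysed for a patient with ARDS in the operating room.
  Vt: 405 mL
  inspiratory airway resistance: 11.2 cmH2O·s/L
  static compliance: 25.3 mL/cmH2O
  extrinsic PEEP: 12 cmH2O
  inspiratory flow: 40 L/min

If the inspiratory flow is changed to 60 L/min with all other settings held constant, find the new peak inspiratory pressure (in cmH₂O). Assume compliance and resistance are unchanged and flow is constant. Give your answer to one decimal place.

39.2

Flow: 40 L/min ÷ 60 = 0.6667 L/s.
New flow: 60 L/min ÷ 60 = 1 L/s.
PIP = Vt/C + R·V̇ + PEEP (constant-flow equation of motion).
Only the resistive term changes: ΔPIP = R × ΔV̇ = 11.2 × (1 − 0.6667) = 11.2 × 0.3333 = 3.733 cmH2O.
Original PIP = 405/25.3 + 11.2×0.6667 + 12 = 35.475 cmH2O; new PIP = 35.475 + (3.733) = 39.208 cmH2O.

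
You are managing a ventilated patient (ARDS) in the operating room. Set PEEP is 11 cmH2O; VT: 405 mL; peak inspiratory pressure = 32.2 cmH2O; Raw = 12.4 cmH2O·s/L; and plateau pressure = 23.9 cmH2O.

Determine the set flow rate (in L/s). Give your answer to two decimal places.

flow = (PIP − Pplat) / Raw = 8.3 / 12.4 = 0.6694 L/s.

0.67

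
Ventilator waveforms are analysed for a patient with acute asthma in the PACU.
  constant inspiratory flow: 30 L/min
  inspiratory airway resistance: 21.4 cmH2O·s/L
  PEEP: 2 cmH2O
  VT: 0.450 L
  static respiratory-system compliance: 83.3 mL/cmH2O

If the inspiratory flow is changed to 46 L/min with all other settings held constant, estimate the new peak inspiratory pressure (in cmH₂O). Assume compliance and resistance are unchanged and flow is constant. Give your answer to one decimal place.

23.8

Flow: 30 L/min ÷ 60 = 0.5 L/s.
New flow: 46 L/min ÷ 60 = 0.7667 L/s.
PIP = Vt/C + R·V̇ + PEEP (constant-flow equation of motion).
Only the resistive term changes: ΔPIP = R × ΔV̇ = 21.4 × (0.7667 − 0.5) = 21.4 × 0.2667 = 5.707 cmH2O.
Original PIP = 450/83.3 + 21.4×0.5 + 2 = 18.102 cmH2O; new PIP = 18.102 + (5.707) = 23.809 cmH2O.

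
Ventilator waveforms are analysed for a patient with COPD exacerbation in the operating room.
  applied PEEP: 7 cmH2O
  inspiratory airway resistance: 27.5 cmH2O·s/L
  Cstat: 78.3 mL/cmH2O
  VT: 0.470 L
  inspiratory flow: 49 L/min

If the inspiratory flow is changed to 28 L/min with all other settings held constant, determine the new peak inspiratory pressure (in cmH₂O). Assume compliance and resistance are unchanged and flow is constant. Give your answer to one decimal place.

25.8

Flow: 49 L/min ÷ 60 = 0.8167 L/s.
New flow: 28 L/min ÷ 60 = 0.4667 L/s.
PIP = Vt/C + R·V̇ + PEEP (constant-flow equation of motion).
Only the resistive term changes: ΔPIP = R × ΔV̇ = 27.5 × (0.4667 − 0.8167) = 27.5 × -0.35 = -9.625 cmH2O.
Original PIP = 470/78.3 + 27.5×0.8167 + 7 = 35.462 cmH2O; new PIP = 35.462 + (-9.625) = 25.837 cmH2O.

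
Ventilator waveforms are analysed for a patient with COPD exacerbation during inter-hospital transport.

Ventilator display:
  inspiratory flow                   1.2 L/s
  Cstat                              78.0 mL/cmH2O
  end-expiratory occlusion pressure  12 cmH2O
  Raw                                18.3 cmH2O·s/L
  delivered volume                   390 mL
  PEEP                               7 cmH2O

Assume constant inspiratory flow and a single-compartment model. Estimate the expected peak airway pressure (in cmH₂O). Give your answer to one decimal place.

39.0

Total PEEP = 12 cmH2O (set 7 + intrinsic 5); this is the baseline alveolar pressure.
Equation of motion (constant flow): PIP = Vt/C + R·V̇ + PEEP.
PIP = 390/78.0 + 18.3×1.2 + 12 = 5.0 + 21.96 + 12 = 38.96 cmH2O.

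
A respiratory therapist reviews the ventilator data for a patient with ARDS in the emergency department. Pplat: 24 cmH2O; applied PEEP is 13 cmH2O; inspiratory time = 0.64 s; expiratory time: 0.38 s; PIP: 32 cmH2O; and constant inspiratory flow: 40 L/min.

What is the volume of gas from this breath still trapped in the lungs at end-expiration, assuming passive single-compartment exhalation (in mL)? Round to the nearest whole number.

189

Flow: 40 L/min ÷ 60 = 0.6667 L/s.
Vt = flow × Ti = 0.6667 L/s × 0.64 s × 1000 mL/L = 426.69 mL.
R = (PIP − Pplat)/V̇ = (32 − 24) / 0.6667 = 8.0/0.6667 = 11.999 cmH2O·s/L.
C = Vt/(Pplat − PEEP) = 426.69 / (24 − 13) = 426.69/11.0 = 38.79 mL/cmH2O.
τ = R × C = 11.999 × 0.03879 L/cmH2O = 0.4654 s.
Fraction remaining = e^(−Te/τ) = e^(−0.38/0.4654) = 0.442.
Trapped volume = 426.69 × 0.442 = 188.6 mL.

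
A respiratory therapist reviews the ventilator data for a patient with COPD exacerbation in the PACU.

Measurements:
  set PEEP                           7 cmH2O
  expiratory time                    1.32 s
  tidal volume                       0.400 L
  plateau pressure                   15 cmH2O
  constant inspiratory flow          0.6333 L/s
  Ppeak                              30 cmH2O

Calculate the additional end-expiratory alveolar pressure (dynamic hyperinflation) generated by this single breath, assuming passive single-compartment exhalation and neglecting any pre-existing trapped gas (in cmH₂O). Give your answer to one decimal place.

2.6

R = (PIP − Pplat)/V̇ = (30 − 15) / 0.6333 = 15.0/0.6333 = 23.685 cmH2O·s/L.
C = Vt/(Pplat − PEEP) = 400.0 / (15 − 7) = 400.0/8.0 = 50.0 mL/cmH2O.
τ = R × C = 23.685 × 0.05 L/cmH2O = 1.184 s.
Fraction remaining = e^(−Te/τ) = e^(−1.32/1.184) = 0.328; trapped volume = 400.0 × 0.328 = 131.2 mL.
Additional alveolar pressure from trapping ≈ V_trapped / C = 131.2 / 50.0 = 2.624 cmH2O.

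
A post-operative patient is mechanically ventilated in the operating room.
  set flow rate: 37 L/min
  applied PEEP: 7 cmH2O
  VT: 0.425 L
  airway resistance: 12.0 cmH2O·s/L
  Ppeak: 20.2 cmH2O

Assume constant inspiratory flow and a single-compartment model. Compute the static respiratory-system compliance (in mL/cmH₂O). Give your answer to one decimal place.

73.3

Flow: 37 L/min ÷ 60 = 0.6167 L/s.
Equation of motion (constant flow): PIP = Vt/C + R·V̇ + PEEP.
Vt/C = PIP − R·V̇ − PEEP = 20.2 − 12.0×0.6167 − 7 = 20.2 − 7.4 − 7 = 5.8 cmH2O.
C = Vt / 5.8 = 425 / 5.8 = 73.276 mL/cmH2O.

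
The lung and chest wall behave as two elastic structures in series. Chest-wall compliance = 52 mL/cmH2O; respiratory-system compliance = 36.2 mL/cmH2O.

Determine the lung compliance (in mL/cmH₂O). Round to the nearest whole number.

1/CL = 1/Crs − 1/Ccw.
1/CL = 1/36.2 − 1/52 = 0.008394.
CL = 119.13 mL/cmH2O.

119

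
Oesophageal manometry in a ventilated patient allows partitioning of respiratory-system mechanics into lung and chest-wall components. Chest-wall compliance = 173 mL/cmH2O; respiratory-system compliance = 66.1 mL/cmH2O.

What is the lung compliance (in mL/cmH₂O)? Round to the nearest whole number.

1/CL = 1/Crs − 1/Ccw.
1/CL = 1/66.1 − 1/173 = 0.009348.
CL = 106.97 mL/cmH2O.

107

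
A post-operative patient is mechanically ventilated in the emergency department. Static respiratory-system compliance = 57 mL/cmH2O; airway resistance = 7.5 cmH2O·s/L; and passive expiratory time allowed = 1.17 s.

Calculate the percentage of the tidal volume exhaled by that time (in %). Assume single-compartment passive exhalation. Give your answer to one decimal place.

τ = R × C = 7.5 × 57 mL/cmH2O = 7.5 × 0.057 L/cmH2O = 0.4275 s.
Passive exhalation: V(t)/V₀ = e^(−t/τ) = e^(−1.17/0.4275) = 0.06477.
Fraction exhaled = 1 − 0.06477 = 0.9352 → 93.52%.

93.5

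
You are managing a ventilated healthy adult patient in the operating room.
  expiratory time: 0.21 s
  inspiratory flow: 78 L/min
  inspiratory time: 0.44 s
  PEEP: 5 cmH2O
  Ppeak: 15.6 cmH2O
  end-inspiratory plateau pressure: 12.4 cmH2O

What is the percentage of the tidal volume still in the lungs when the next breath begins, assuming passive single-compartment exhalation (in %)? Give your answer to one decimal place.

33.2

Flow: 78 L/min ÷ 60 = 1.3 L/s.
Vt = flow × Ti = 1.3 L/s × 0.44 s × 1000 mL/L = 572.0 mL.
R = (PIP − Pplat)/V̇ = (15.6 − 12.4) / 1.3 = 3.2/1.3 = 2.462 cmH2O·s/L.
C = Vt/(Pplat − PEEP) = 572.0 / (12.4 − 5) = 572.0/7.4 = 77.297 mL/cmH2O.
τ = R × C = 2.462 × 0.0773 L/cmH2O = 0.1903 s.
Fraction remaining at end-expiration = e^(−Te/τ) = e^(−0.21/0.1903) = 0.3317 → 33.17%.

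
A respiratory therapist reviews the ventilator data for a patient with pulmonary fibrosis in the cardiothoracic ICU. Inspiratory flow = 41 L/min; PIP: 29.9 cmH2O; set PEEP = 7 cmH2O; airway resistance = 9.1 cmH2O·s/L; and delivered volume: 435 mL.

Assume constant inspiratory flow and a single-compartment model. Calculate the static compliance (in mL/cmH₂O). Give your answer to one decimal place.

26.1

Flow: 41 L/min ÷ 60 = 0.6833 L/s.
Equation of motion (constant flow): PIP = Vt/C + R·V̇ + PEEP.
Vt/C = PIP − R·V̇ − PEEP = 29.9 − 9.1×0.6833 − 7 = 29.9 − 6.218 − 7 = 16.682 cmH2O.
C = Vt / 16.682 = 435 / 16.682 = 26.076 mL/cmH2O.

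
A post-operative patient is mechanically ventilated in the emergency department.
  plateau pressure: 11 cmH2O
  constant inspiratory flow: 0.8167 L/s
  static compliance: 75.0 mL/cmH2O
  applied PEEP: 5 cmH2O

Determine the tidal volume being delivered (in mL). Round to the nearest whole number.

Vt = Cstat × (Pplat − PEEP) = 75.0 × (11 − 5) = 75.0 × 6.0 = 450.0 mL.

450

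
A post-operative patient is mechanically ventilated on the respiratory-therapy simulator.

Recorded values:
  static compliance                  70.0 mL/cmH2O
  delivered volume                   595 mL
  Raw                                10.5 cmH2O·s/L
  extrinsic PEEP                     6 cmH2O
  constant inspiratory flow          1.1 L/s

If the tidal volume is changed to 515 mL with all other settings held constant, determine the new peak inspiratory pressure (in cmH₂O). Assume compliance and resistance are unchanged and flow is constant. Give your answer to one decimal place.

PIP = Vt/C + R·V̇ + PEEP (constant-flow equation of motion).
Only the elastic term changes: ΔPIP = ΔVt / C = (515 − 595) / 70.0 = -1.143 cmH2O.
Original PIP = 595/70.0 + 10.5×1.1 + 6 = 26.05 cmH2O; new PIP = 26.05 + (-1.143) = 24.907 cmH2O.

24.9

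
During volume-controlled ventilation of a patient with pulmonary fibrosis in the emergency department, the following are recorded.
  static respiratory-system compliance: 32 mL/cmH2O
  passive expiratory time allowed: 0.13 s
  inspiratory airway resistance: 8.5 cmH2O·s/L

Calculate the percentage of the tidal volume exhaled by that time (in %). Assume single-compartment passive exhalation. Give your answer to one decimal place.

τ = R × C = 8.5 × 32 mL/cmH2O = 8.5 × 0.032 L/cmH2O = 0.272 s.
Passive exhalation: V(t)/V₀ = e^(−t/τ) = e^(−0.13/0.272) = 0.6201.
Fraction exhaled = 1 − 0.6201 = 0.3799 → 37.99%.

38.0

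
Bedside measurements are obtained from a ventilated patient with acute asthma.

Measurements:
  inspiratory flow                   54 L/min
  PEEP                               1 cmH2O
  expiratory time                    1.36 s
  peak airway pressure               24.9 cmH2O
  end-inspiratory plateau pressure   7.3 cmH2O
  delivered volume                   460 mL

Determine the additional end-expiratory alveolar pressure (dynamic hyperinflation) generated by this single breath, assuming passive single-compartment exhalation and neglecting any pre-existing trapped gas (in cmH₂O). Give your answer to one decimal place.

Flow: 54 L/min ÷ 60 = 0.9 L/s.
R = (PIP − Pplat)/V̇ = (24.9 − 7.3) / 0.9 = 17.6/0.9 = 19.556 cmH2O·s/L.
C = Vt/(Pplat − PEEP) = 460.0 / (7.3 − 1) = 460.0/6.3 = 73.016 mL/cmH2O.
τ = R × C = 19.556 × 0.07302 L/cmH2O = 1.428 s.
Fraction remaining = e^(−Te/τ) = e^(−1.36/1.428) = 0.3858; trapped volume = 460.0 × 0.3858 = 177.47 mL.
Additional alveolar pressure from trapping ≈ V_trapped / C = 177.47 / 73.016 = 2.431 cmH2O.

2.4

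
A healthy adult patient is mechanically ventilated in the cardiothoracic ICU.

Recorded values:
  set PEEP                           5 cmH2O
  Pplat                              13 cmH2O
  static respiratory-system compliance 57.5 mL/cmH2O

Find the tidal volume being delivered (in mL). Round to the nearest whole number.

460

Vt = Cstat × (Pplat − PEEP) = 57.5 × (13 − 5) = 57.5 × 8.0 = 460.0 mL.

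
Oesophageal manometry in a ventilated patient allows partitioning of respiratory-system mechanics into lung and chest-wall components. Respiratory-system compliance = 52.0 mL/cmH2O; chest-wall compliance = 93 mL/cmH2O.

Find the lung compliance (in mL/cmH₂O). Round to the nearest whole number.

118

1/CL = 1/Crs − 1/Ccw.
1/CL = 1/52.0 − 1/93 = 0.008478.
CL = 117.95 mL/cmH2O.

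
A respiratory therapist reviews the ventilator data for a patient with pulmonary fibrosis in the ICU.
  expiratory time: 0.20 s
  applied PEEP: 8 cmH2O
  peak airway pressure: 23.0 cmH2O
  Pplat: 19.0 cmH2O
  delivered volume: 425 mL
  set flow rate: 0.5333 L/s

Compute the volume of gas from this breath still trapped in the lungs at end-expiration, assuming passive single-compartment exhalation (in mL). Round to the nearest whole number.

213

R = (PIP − Pplat)/V̇ = (23.0 − 19.0) / 0.5333 = 4.0/0.5333 = 7.5 cmH2O·s/L.
C = Vt/(Pplat − PEEP) = 425.0 / (19.0 − 8) = 425.0/11.0 = 38.636 mL/cmH2O.
τ = R × C = 7.5 × 0.03864 L/cmH2O = 0.2898 s.
Fraction remaining = e^(−Te/τ) = e^(−0.20/0.2898) = 0.5015.
Trapped volume = 425.0 × 0.5015 = 213.14 mL.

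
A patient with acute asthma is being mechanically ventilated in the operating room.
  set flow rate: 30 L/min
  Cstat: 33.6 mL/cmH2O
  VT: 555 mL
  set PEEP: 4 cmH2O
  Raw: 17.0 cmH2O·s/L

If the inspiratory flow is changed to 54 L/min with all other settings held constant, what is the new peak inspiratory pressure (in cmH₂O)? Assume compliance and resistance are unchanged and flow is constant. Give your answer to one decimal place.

Flow: 30 L/min ÷ 60 = 0.5 L/s.
New flow: 54 L/min ÷ 60 = 0.9 L/s.
PIP = Vt/C + R·V̇ + PEEP (constant-flow equation of motion).
Only the resistive term changes: ΔPIP = R × ΔV̇ = 17.0 × (0.9 − 0.5) = 17.0 × 0.4 = 6.8 cmH2O.
Original PIP = 555/33.6 + 17.0×0.5 + 4 = 29.018 cmH2O; new PIP = 29.018 + (6.8) = 35.818 cmH2O.

35.8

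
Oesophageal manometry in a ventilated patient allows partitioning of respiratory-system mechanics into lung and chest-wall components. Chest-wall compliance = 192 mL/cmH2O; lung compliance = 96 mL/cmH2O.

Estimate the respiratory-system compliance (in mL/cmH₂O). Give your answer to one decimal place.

64.0

Lung and chest wall are elastances in series: 1/Crs = 1/CL + 1/Ccw.
1/Crs = 1/96 + 1/192 = 0.01563.
Crs = 63.98 mL/cmH2O.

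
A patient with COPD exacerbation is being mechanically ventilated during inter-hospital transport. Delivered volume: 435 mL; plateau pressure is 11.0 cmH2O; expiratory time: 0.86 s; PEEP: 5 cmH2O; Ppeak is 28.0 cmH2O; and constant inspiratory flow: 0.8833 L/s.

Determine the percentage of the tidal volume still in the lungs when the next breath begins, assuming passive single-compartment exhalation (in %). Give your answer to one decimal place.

54.0

R = (PIP − Pplat)/V̇ = (28.0 − 11.0) / 0.8833 = 17.0/0.8833 = 19.246 cmH2O·s/L.
C = Vt/(Pplat − PEEP) = 435.0 / (11.0 − 5) = 435.0/6.0 = 72.5 mL/cmH2O.
τ = R × C = 19.246 × 0.0725 L/cmH2O = 1.395 s.
Fraction remaining at end-expiration = e^(−Te/τ) = e^(−0.86/1.395) = 0.5398 → 53.98%.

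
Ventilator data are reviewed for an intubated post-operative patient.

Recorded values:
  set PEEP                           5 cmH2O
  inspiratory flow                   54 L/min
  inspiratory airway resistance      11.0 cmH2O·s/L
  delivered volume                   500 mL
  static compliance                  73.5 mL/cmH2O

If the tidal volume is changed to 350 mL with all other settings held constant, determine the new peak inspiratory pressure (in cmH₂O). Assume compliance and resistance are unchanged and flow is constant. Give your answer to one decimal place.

Flow: 54 L/min ÷ 60 = 0.9 L/s.
PIP = Vt/C + R·V̇ + PEEP (constant-flow equation of motion).
Only the elastic term changes: ΔPIP = ΔVt / C = (350 − 500) / 73.5 = -2.041 cmH2O.
Original PIP = 500/73.5 + 11.0×0.9 + 5 = 21.703 cmH2O; new PIP = 21.703 + (-2.041) = 19.662 cmH2O.

19.7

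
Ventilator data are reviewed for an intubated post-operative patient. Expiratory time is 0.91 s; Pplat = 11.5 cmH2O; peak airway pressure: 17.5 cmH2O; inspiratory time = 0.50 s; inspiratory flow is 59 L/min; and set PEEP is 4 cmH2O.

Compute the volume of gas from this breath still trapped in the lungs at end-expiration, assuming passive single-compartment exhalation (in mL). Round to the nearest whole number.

51

Flow: 59 L/min ÷ 60 = 0.9833 L/s.
Vt = flow × Ti = 0.9833 L/s × 0.50 s × 1000 mL/L = 491.65 mL.
R = (PIP − Pplat)/V̇ = (17.5 − 11.5) / 0.9833 = 6.0/0.9833 = 6.102 cmH2O·s/L.
C = Vt/(Pplat − PEEP) = 491.65 / (11.5 − 4) = 491.65/7.5 = 65.553 mL/cmH2O.
τ = R × C = 6.102 × 0.06555 L/cmH2O = 0.4 s.
Fraction remaining = e^(−Te/τ) = e^(−0.91/0.4) = 0.1028.
Trapped volume = 491.65 × 0.1028 = 50.542 mL.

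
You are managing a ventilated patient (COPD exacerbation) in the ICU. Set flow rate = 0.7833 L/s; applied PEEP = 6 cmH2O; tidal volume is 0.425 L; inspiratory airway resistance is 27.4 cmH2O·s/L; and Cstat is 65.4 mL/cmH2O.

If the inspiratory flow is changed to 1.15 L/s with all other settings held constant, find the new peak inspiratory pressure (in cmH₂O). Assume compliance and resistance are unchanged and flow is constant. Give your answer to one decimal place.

PIP = Vt/C + R·V̇ + PEEP (constant-flow equation of motion).
Only the resistive term changes: ΔPIP = R × ΔV̇ = 27.4 × (1.15 − 0.7833) = 27.4 × 0.3667 = 10.048 cmH2O.
Original PIP = 425/65.4 + 27.4×0.7833 + 6 = 33.961 cmH2O; new PIP = 33.961 + (10.048) = 44.009 cmH2O.

44.0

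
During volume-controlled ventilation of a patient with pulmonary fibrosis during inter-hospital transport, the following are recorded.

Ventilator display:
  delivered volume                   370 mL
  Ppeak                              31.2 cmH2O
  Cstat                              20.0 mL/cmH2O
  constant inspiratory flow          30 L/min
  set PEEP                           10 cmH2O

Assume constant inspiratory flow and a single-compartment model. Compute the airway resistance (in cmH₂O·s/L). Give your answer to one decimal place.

Flow: 30 L/min ÷ 60 = 0.5 L/s.
Equation of motion (constant flow): PIP = Vt/C + R·V̇ + PEEP.
R·V̇ = PIP − Vt/C − PEEP = 31.2 − 370/20.0 − 10 = 31.2 − 18.5 − 10 = 2.7 cmH2O.
R = 2.7 / 0.5 = 5.4 cmH2O·s/L.

5.4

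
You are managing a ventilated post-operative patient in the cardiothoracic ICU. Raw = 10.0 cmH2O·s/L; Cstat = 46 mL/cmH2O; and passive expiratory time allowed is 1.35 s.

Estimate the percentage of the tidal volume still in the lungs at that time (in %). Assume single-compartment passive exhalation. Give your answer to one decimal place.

5.3

τ = R × C = 10.0 × 46 mL/cmH2O = 10.0 × 0.046 L/cmH2O = 0.46 s.
Passive exhalation: V(t)/V₀ = e^(−t/τ) = e^(−1.35/0.46) = 0.05314.
Fraction remaining = 0.05314 → 5.314%.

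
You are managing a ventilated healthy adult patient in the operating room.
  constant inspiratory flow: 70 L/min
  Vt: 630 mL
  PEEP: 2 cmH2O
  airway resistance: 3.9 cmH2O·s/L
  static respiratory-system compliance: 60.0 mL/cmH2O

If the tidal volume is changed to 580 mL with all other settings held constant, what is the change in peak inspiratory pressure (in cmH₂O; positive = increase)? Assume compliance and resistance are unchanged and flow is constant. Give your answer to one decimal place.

-0.8

PIP = Vt/C + R·V̇ + PEEP (constant-flow equation of motion).
Only the elastic term changes: ΔPIP = ΔVt / C = (580 − 630) / 60.0 = -0.8333 cmH2O.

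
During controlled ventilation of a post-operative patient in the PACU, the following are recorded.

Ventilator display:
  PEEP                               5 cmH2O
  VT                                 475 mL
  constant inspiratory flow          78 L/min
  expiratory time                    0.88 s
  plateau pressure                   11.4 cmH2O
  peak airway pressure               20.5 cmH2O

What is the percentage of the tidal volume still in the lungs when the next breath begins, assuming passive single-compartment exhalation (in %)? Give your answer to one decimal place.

18.4

Flow: 78 L/min ÷ 60 = 1.3 L/s.
R = (PIP − Pplat)/V̇ = (20.5 − 11.4) / 1.3 = 9.1/1.3 = 7.0 cmH2O·s/L.
C = Vt/(Pplat − PEEP) = 475.0 / (11.4 − 5) = 475.0/6.4 = 74.219 mL/cmH2O.
τ = R × C = 7.0 × 0.07422 L/cmH2O = 0.5195 s.
Fraction remaining at end-expiration = e^(−Te/τ) = e^(−0.88/0.5195) = 0.1838 → 18.38%.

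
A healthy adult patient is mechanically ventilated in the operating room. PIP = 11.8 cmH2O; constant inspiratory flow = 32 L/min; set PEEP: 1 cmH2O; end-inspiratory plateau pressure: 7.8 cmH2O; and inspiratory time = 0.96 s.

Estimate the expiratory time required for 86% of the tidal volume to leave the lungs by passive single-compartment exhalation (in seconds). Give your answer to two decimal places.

Flow: 32 L/min ÷ 60 = 0.5333 L/s.
Vt = flow × Ti = 0.5333 L/s × 0.96 s × 1000 mL/L = 511.97 mL.
R = (PIP − Pplat)/V̇ = (11.8 − 7.8) / 0.5333 = 4.0/0.5333 = 7.5 cmH2O·s/L.
C = Vt/(Pplat − PEEP) = 511.97 / (7.8 − 1) = 511.97/6.8 = 75.29 mL/cmH2O.
τ = R × C = 7.5 × 0.07529 L/cmH2O = 0.5647 s.
t = −τ·ln(1 − 0.86) = −0.5647·ln(0.14) = 1.11 s.

1.11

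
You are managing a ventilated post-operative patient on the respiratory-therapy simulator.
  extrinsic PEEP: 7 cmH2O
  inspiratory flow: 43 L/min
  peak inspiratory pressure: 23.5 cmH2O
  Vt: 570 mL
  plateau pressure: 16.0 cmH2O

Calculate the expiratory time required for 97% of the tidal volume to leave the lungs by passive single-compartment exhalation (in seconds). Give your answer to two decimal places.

2.32

Flow: 43 L/min ÷ 60 = 0.7167 L/s.
R = (PIP − Pplat)/V̇ = (23.5 − 16.0) / 0.7167 = 7.5/0.7167 = 10.465 cmH2O·s/L.
C = Vt/(Pplat − PEEP) = 570.0 / (16.0 − 7) = 570.0/9.0 = 63.333 mL/cmH2O.
τ = R × C = 10.465 × 0.06333 L/cmH2O = 0.6627 s.
t = −τ·ln(1 − 0.97) = −0.6627·ln(0.03) = 2.324 s.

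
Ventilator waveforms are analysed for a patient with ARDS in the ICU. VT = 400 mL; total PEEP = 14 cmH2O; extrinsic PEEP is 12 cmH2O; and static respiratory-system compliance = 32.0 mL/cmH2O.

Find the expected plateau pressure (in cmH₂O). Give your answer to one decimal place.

26.5

End-expiratory occlusion gives total PEEP = 14 cmH2O (intrinsic PEEP = 14 − 12 = 2). Use total PEEP for the elastic gradient.
Pplat = PEEPtotal + Vt / Cstat = 14 + 400 / 32.0 = 14 + 12.5 = 26.5 cmH2O.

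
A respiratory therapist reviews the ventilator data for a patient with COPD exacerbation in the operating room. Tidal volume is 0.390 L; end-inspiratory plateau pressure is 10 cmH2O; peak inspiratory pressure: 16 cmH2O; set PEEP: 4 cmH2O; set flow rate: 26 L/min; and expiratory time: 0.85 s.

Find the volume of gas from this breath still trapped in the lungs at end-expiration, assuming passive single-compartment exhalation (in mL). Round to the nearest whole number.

Flow: 26 L/min ÷ 60 = 0.4333 L/s.
R = (PIP − Pplat)/V̇ = (16 − 10) / 0.4333 = 6.0/0.4333 = 13.847 cmH2O·s/L.
C = Vt/(Pplat − PEEP) = 390.0 / (10 − 4) = 390.0/6.0 = 65.0 mL/cmH2O.
τ = R × C = 13.847 × 0.065 L/cmH2O = 0.9001 s.
Fraction remaining = e^(−Te/τ) = e^(−0.85/0.9001) = 0.3889.
Trapped volume = 390.0 × 0.3889 = 151.67 mL.

152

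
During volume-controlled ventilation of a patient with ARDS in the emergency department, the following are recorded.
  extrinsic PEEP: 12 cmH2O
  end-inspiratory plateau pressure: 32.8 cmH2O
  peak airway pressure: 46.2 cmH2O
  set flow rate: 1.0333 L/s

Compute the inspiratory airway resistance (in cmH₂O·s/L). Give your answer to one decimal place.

Raw = (PIP − Pplat) / flow = (46.2 − 32.8) / 1.0333 = 13.4 / 1.0333 = 12.968 cmH2O·s/L.

13.0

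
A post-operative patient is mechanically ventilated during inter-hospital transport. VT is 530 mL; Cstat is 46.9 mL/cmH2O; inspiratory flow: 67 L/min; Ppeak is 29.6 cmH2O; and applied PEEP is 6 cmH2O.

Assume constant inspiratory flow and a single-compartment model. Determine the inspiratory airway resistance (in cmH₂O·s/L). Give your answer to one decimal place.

Flow: 67 L/min ÷ 60 = 1.1167 L/s.
Equation of motion (constant flow): PIP = Vt/C + R·V̇ + PEEP.
R·V̇ = PIP − Vt/C − PEEP = 29.6 − 530/46.9 − 6 = 29.6 − 11.301 − 6 = 12.299 cmH2O.
R = 12.299 / 1.1167 = 11.014 cmH2O·s/L.

11.0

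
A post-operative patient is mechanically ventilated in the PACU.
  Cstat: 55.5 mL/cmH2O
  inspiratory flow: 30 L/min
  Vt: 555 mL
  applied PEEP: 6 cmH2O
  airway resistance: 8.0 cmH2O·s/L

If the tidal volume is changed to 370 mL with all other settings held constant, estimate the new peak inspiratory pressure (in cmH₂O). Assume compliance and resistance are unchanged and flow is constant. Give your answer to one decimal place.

Flow: 30 L/min ÷ 60 = 0.5 L/s.
PIP = Vt/C + R·V̇ + PEEP (constant-flow equation of motion).
Only the elastic term changes: ΔPIP = ΔVt / C = (370 − 555) / 55.5 = -3.333 cmH2O.
Original PIP = 555/55.5 + 8.0×0.5 + 6 = 20.0 cmH2O; new PIP = 20.0 + (-3.333) = 16.667 cmH2O.

16.7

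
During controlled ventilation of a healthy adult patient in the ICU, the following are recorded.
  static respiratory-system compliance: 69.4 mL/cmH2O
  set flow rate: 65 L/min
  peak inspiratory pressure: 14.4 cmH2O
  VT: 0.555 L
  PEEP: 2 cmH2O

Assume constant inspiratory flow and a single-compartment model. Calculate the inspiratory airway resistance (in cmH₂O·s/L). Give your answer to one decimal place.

Flow: 65 L/min ÷ 60 = 1.0833 L/s.
Equation of motion (constant flow): PIP = Vt/C + R·V̇ + PEEP.
R·V̇ = PIP − Vt/C − PEEP = 14.4 − 555/69.4 − 2 = 14.4 − 7.997 − 2 = 4.403 cmH2O.
R = 4.403 / 1.0833 = 4.064 cmH2O·s/L.

4.1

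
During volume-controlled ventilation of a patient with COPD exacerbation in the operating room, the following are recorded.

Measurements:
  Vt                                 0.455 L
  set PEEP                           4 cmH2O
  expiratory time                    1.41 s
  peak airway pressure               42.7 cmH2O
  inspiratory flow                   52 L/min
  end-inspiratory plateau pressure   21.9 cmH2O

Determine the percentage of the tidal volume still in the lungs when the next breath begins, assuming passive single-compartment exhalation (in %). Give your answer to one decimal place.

9.9

Flow: 52 L/min ÷ 60 = 0.8667 L/s.
R = (PIP − Pplat)/V̇ = (42.7 − 21.9) / 0.8667 = 20.8/0.8667 = 23.999 cmH2O·s/L.
C = Vt/(Pplat − PEEP) = 455.0 / (21.9 − 4) = 455.0/17.9 = 25.419 mL/cmH2O.
τ = R × C = 23.999 × 0.02542 L/cmH2O = 0.6101 s.
Fraction remaining at end-expiration = e^(−Te/τ) = e^(−1.41/0.6101) = 0.09915 → 9.915%.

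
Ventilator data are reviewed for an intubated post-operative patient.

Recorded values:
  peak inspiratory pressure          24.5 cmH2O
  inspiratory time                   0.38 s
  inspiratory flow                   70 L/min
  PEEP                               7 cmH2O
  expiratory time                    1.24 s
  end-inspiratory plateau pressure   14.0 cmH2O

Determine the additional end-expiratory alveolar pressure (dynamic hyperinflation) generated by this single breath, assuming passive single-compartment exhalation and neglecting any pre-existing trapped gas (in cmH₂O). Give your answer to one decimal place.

0.8

Flow: 70 L/min ÷ 60 = 1.1667 L/s.
Vt = flow × Ti = 1.1667 L/s × 0.38 s × 1000 mL/L = 443.35 mL.
R = (PIP − Pplat)/V̇ = (24.5 − 14.0) / 1.1667 = 10.5/1.1667 = 9.0 cmH2O·s/L.
C = Vt/(Pplat − PEEP) = 443.35 / (14.0 − 7) = 443.35/7.0 = 63.336 mL/cmH2O.
τ = R × C = 9.0 × 0.06334 L/cmH2O = 0.5701 s.
Fraction remaining = e^(−Te/τ) = e^(−1.24/0.5701) = 0.1136; trapped volume = 443.35 × 0.1136 = 50.365 mL.
Additional alveolar pressure from trapping ≈ V_trapped / C = 50.365 / 63.336 = 0.7952 cmH2O.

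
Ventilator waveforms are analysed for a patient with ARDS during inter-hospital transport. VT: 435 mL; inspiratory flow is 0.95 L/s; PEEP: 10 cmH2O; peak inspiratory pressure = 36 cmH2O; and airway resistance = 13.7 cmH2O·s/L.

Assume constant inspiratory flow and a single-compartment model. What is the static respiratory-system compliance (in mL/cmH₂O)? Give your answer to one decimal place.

Equation of motion (constant flow): PIP = Vt/C + R·V̇ + PEEP.
Vt/C = PIP − R·V̇ − PEEP = 36 − 13.7×0.95 − 10 = 36 − 13.015 − 10 = 12.985 cmH2O.
C = Vt / 12.985 = 435 / 12.985 = 33.5 mL/cmH2O.

33.5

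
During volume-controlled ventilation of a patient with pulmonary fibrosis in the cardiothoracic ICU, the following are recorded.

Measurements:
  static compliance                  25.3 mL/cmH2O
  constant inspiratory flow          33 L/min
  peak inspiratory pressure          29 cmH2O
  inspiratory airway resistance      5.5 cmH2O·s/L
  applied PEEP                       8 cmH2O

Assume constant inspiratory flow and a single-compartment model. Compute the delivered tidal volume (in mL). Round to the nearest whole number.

455

Flow: 33 L/min ÷ 60 = 0.55 L/s.
Equation of motion (constant flow): PIP = Vt/C + R·V̇ + PEEP.
Vt/C = PIP − R·V̇ − PEEP = 29 − 3.025 − 8 = 17.975 cmH2O.
Vt = C × 17.975 = 25.3 × 17.975 = 454.77 mL.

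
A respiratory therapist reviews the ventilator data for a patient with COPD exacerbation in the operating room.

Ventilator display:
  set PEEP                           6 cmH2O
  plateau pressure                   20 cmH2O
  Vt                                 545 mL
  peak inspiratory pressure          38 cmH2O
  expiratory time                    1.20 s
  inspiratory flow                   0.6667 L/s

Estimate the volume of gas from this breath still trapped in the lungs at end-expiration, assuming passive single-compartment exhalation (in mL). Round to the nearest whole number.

R = (PIP − Pplat)/V̇ = (38 − 20) / 0.6667 = 18.0/0.6667 = 26.999 cmH2O·s/L.
C = Vt/(Pplat − PEEP) = 545.0 / (20 − 6) = 545.0/14.0 = 38.929 mL/cmH2O.
τ = R × C = 26.999 × 0.03893 L/cmH2O = 1.051 s.
Fraction remaining = e^(−Te/τ) = e^(−1.20/1.051) = 0.3193.
Trapped volume = 545.0 × 0.3193 = 174.02 mL.

174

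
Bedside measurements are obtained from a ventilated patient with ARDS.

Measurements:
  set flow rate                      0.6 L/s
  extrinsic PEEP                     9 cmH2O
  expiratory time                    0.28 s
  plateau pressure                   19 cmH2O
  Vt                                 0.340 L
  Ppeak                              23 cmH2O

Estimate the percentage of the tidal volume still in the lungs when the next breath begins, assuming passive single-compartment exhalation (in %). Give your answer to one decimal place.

R = (PIP − Pplat)/V̇ = (23 − 19) / 0.6 = 4.0/0.6 = 6.667 cmH2O·s/L.
C = Vt/(Pplat − PEEP) = 340.0 / (19 − 9) = 340.0/10.0 = 34.0 mL/cmH2O.
τ = R × C = 6.667 × 0.034 L/cmH2O = 0.2267 s.
Fraction remaining at end-expiration = e^(−Te/τ) = e^(−0.28/0.2267) = 0.2908 → 29.08%.

29.1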